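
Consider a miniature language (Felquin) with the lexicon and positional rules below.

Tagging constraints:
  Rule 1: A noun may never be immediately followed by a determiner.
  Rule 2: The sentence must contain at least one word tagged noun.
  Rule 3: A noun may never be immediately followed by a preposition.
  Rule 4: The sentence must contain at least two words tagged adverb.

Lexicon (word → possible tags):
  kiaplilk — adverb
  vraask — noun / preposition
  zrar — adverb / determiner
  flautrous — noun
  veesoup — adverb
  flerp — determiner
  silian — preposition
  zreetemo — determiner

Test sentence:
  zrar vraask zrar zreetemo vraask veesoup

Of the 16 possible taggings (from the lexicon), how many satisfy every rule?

Candidates per position — 1:zrar {adverb,determiner}; 2:vraask {noun,preposition}; 3:zrar {adverb,determiner}; 4:zreetemo {determiner}; 5:vraask {noun,preposition}; 6:veesoup {adverb}.
There are 16 candidate sequences in total.
Checking each against the rules leaves 7 sequences.
Count = 7.

7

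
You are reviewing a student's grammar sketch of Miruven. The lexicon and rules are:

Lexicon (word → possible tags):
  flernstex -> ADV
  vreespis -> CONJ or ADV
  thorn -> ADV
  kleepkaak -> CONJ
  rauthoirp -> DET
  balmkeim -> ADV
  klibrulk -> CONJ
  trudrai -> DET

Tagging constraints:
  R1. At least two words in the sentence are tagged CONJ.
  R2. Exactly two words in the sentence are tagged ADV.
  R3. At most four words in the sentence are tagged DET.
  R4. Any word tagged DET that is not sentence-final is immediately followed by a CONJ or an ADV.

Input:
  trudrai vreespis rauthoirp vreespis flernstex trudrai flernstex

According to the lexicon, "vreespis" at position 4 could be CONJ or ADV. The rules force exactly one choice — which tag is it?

CONJ

Candidates per position — 1:trudrai {DET}; 2:vreespis {CONJ,ADV}; 3:rauthoirp {DET}; 4:vreespis {CONJ,ADV}; 5:flernstex {ADV}; 6:trudrai {DET}; 7:flernstex {ADV}.
Position 2: tagging it ADV would leave rule 1 unsatisfiable, so it must be CONJ.
Position 4: tagging it ADV would leave rule 1 unsatisfiable, so it must be CONJ.
The only consistent sequence is: DET CONJ DET CONJ ADV DET ADV.
Verifying each rule — rule 1 holds; rule 2 holds; rule 3 holds; rule 4 holds.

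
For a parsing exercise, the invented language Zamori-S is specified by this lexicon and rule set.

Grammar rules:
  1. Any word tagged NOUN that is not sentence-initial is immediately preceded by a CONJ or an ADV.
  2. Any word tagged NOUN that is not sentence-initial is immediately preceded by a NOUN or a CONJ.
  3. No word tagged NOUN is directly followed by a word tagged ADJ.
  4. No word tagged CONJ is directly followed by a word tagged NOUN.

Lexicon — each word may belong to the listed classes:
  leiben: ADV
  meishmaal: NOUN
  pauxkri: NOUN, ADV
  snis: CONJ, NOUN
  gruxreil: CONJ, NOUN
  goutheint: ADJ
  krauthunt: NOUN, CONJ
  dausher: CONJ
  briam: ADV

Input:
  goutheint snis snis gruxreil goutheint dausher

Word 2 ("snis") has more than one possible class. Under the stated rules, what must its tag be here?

CONJ

Candidates per position — 1:goutheint {ADJ}; 2:snis {CONJ,NOUN}; 3:snis {CONJ,NOUN}; 4:gruxreil {CONJ,NOUN}; 5:goutheint {ADJ}; 6:dausher {CONJ}.
At position 2, choosing NOUN makes rule 1 impossible to satisfy; hence CONJ.
At position 3, choosing NOUN makes rule 4 impossible to satisfy; hence CONJ.
At position 4, choosing NOUN makes rule 3 impossible to satisfy; hence CONJ.
The only consistent sequence is: ADJ CONJ CONJ CONJ ADJ CONJ.
Rule-by-rule: rule 1 holds; rule 2 holds; rule 3 holds; rule 4 holds.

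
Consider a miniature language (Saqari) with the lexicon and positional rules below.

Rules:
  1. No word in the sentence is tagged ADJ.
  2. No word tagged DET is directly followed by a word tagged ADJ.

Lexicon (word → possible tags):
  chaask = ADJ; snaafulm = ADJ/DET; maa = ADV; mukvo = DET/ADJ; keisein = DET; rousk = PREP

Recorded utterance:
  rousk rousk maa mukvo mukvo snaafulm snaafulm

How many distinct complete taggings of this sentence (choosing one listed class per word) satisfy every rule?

Candidates per position — 1:rousk {PREP}; 2:rousk {PREP}; 3:maa {ADV}; 4:mukvo {DET,ADJ}; 5:mukvo {DET,ADJ}; 6:snaafulm {ADJ,DET}; 7:snaafulm {ADJ,DET}.
There are 16 candidate sequences in total.
The sequences that satisfy every rule: PREP PREP ADV DET DET DET DET.
Count = 1.

1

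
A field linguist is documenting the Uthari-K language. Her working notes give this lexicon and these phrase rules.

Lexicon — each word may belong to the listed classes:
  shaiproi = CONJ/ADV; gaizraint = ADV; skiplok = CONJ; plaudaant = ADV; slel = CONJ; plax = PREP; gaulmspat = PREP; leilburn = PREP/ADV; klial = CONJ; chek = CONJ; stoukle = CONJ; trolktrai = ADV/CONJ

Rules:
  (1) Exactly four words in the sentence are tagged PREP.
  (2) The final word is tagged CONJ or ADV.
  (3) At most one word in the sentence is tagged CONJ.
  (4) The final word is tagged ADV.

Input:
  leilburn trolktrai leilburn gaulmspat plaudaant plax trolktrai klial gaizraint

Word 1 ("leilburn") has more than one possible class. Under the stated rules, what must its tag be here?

Candidates per position — 1:leilburn {PREP,ADV}; 2:trolktrai {ADV,CONJ}; 3:leilburn {PREP,ADV}; 4:gaulmspat {PREP}; 5:plaudaant {ADV}; 6:plax {PREP}; 7:trolktrai {ADV,CONJ}; 8:klial {CONJ}; 9:gaizraint {ADV}.
If word 1 were ADV, no tagging could satisfy rule 1; so word 1 is PREP.
If word 2 were CONJ, no tagging could satisfy rule 3; so word 2 is ADV.
If word 3 were ADV, no tagging could satisfy rule 1; so word 3 is PREP.
If word 7 were CONJ, no tagging could satisfy rule 3; so word 7 is ADV.
So the tagging must be: PREP ADV PREP PREP ADV PREP ADV CONJ ADV.
Check: rule 1 satisfied; rule 2 satisfied; rule 3 satisfied; rule 4 satisfied.

PREP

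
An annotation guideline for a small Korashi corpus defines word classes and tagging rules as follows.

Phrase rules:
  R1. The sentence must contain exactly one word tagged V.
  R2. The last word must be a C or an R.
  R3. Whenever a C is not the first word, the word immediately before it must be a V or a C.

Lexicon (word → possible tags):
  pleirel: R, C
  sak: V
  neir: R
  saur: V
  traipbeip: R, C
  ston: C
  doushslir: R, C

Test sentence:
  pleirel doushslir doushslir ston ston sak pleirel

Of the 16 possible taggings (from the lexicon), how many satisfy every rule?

2

Candidates per position — 1:pleirel {R,C}; 2:doushslir {R,C}; 3:doushslir {R,C}; 4:ston {C}; 5:ston {C}; 6:sak {V}; 7:pleirel {R,C}.
There are 16 candidate sequences in total.
The sequences that satisfy every rule: C C C C C V R; C C C C C V C.
Count = 2.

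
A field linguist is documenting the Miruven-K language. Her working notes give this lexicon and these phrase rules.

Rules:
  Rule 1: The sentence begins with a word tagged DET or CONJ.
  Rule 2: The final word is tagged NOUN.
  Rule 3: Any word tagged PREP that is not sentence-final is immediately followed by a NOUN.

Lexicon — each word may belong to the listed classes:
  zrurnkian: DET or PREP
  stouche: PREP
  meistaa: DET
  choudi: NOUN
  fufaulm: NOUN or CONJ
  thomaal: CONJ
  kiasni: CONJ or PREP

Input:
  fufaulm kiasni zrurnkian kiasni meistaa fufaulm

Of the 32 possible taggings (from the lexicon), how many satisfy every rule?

1

Candidates per position — 1:fufaulm {NOUN,CONJ}; 2:kiasni {CONJ,PREP}; 3:zrurnkian {DET,PREP}; 4:kiasni {CONJ,PREP}; 5:meistaa {DET}; 6:fufaulm {NOUN,CONJ}.
There are 32 candidate sequences in total.
The sequences that satisfy every rule: CONJ CONJ DET CONJ DET NOUN.
Count = 1.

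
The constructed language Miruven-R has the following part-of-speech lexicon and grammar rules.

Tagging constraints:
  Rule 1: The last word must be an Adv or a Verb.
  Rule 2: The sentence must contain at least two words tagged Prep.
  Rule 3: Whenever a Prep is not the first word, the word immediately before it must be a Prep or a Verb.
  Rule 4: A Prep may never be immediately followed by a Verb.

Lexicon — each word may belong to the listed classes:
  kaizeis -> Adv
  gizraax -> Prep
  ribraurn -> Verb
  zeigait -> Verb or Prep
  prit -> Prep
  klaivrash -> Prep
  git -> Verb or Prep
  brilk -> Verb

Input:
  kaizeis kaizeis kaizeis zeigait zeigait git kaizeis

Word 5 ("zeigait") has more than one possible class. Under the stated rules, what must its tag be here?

Candidates per position — 1:kaizeis {Adv}; 2:kaizeis {Adv}; 3:kaizeis {Adv}; 4:zeigait {Verb,Prep}; 5:zeigait {Verb,Prep}; 6:git {Verb,Prep}; 7:kaizeis {Adv}.
Position 4: tagging it Prep would leave rule 3 unsatisfiable, so it must be Verb.
Position 5: tagging it Verb would leave rule 2 unsatisfiable, so it must be Prep.
Position 6: tagging it Verb would leave rule 2 unsatisfiable, so it must be Prep.
So the tagging must be: Adv Adv Adv Verb Prep Prep Adv.
Checking: rule 1 ✓; rule 2 ✓; rule 3 ✓; rule 4 ✓.

Prep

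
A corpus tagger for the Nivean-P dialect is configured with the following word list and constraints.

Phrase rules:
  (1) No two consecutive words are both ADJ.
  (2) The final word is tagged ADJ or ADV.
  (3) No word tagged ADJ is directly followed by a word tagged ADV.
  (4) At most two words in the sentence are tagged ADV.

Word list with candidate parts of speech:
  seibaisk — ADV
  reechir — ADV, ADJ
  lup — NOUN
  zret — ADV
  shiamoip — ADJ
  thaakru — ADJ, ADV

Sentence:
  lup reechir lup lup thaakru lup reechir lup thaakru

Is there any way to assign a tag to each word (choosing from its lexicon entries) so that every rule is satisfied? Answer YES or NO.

YES

Candidates per position — 1:lup {NOUN}; 2:reechir {ADV,ADJ}; 3:lup {NOUN}; 4:lup {NOUN}; 5:thaakru {ADJ,ADV}; 6:lup {NOUN}; 7:reechir {ADV,ADJ}; 8:lup {NOUN}; 9:thaakru {ADJ,ADV}.
One satisfying assignment: NOUN ADV NOUN NOUN ADJ NOUN ADJ NOUN ADJ.
Verifying each rule — rule 1 ok; rule 2 ok; rule 3 ok; rule 4 ok.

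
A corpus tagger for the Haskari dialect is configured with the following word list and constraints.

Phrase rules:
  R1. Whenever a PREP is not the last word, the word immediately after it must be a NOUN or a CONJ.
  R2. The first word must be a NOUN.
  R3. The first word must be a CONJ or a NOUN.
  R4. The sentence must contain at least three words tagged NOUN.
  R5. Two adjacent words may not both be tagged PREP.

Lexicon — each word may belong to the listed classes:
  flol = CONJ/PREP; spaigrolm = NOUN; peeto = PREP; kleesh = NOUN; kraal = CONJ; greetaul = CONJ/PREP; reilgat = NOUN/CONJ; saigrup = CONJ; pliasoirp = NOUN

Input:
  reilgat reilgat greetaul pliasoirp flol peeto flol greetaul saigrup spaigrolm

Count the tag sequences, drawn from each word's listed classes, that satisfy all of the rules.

8

Candidates per position — 1:reilgat {NOUN,CONJ}; 2:reilgat {NOUN,CONJ}; 3:greetaul {CONJ,PREP}; 4:pliasoirp {NOUN}; 5:flol {CONJ,PREP}; 6:peeto {PREP}; 7:flol {CONJ,PREP}; 8:greetaul {CONJ,PREP}; 9:saigrup {CONJ}; 10:spaigrolm {NOUN}.
There are 64 candidate sequences in total.
Checking each against the rules leaves 8 sequences.
Count = 8.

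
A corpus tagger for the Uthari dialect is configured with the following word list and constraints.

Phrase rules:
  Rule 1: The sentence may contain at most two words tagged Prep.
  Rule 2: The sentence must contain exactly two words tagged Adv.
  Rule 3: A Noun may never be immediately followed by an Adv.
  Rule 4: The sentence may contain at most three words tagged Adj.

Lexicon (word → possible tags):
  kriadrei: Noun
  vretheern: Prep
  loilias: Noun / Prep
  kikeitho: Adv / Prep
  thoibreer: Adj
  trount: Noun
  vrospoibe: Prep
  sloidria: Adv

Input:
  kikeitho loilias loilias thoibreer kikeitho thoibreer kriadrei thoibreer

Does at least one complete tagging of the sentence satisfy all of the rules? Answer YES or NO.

Candidates per position — 1:kikeitho {Adv,Prep}; 2:loilias {Noun,Prep}; 3:loilias {Noun,Prep}; 4:thoibreer {Adj}; 5:kikeitho {Adv,Prep}; 6:thoibreer {Adj}; 7:kriadrei {Noun}; 8:thoibreer {Adj}.
One satisfying assignment: Adv Noun Noun Adj Adv Adj Noun Adj.
Check: rule 1 satisfied; rule 2 satisfied; rule 3 satisfied; rule 4 satisfied.

YES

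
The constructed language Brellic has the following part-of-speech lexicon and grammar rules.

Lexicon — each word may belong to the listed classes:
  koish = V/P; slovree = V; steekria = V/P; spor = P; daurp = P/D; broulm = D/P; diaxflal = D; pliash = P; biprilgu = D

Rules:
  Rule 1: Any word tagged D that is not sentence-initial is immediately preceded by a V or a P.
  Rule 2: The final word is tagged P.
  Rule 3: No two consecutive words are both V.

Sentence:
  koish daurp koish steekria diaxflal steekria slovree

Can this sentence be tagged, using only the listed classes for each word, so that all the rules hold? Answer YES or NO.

Candidates per position — 1:koish {V,P}; 2:daurp {P,D}; 3:koish {V,P}; 4:steekria {V,P}; 5:diaxflal {D}; 6:steekria {V,P}; 7:slovree {V}.
Rule 2 cannot be satisfied by any choice of tags from the lexicon.
So there is no consistent tagging.

NO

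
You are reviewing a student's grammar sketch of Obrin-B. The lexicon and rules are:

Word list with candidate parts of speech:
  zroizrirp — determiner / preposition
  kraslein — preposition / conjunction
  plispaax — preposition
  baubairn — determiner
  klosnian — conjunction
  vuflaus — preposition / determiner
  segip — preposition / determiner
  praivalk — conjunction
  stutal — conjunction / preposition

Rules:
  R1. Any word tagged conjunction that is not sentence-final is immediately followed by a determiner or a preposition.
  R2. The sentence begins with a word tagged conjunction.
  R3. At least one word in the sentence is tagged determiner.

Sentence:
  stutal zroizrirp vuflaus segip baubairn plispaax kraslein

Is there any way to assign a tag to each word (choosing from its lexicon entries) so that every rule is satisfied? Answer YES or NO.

YES

Candidates per position — 1:stutal {conjunction,preposition}; 2:zroizrirp {determiner,preposition}; 3:vuflaus {preposition,determiner}; 4:segip {preposition,determiner}; 5:baubairn {determiner}; 6:plispaax {preposition}; 7:kraslein {preposition,conjunction}.
One satisfying assignment: conjunction preposition preposition determiner determiner preposition preposition.
Check: rule 1 ✓; rule 2 ✓; rule 3 ✓.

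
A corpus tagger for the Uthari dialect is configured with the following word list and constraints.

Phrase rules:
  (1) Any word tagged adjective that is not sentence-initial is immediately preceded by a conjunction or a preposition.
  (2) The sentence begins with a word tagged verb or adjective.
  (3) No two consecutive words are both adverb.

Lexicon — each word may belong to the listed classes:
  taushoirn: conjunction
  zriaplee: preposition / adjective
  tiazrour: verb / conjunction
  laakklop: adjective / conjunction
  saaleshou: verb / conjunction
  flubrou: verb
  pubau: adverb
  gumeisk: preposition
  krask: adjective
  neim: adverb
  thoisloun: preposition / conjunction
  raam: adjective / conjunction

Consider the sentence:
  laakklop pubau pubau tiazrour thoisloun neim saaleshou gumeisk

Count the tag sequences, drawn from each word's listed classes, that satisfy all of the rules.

Candidates per position — 1:laakklop {adjective,conjunction}; 2:pubau {adverb}; 3:pubau {adverb}; 4:tiazrour {verb,conjunction}; 5:thoisloun {preposition,conjunction}; 6:neim {adverb}; 7:saaleshou {verb,conjunction}; 8:gumeisk {preposition}.
There are 16 candidate sequences in total.
Rule 3 cannot be satisfied by any choice of tags from the lexicon.
So there is no consistent tagging.
Count = 0.

0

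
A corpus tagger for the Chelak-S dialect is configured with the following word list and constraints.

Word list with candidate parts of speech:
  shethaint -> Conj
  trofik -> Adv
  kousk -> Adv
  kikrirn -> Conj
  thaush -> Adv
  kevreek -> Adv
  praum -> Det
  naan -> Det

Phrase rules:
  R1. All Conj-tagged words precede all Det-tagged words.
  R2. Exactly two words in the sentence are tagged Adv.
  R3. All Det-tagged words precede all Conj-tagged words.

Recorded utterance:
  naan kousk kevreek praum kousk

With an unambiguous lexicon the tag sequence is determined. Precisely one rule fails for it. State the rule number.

2

Fixed tagging: Det Adv Adv Det Adv.
Applying the rules: R1 pass, R2 fail, R3 pass.
Only rule 2 fails.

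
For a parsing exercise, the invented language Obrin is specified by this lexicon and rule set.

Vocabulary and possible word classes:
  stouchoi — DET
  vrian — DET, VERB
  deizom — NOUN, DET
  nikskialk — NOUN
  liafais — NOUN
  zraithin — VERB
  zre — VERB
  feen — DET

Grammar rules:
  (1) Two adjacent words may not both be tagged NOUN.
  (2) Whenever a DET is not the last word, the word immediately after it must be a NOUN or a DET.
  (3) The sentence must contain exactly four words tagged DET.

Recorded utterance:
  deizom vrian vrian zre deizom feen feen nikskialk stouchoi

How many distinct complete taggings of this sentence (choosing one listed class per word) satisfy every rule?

1

Candidates per position — 1:deizom {NOUN,DET}; 2:vrian {DET,VERB}; 3:vrian {DET,VERB}; 4:zre {VERB}; 5:deizom {NOUN,DET}; 6:feen {DET}; 7:feen {DET}; 8:nikskialk {NOUN}; 9:stouchoi {DET}.
There are 16 candidate sequences in total.
The sequences that satisfy every rule: NOUN VERB VERB VERB DET DET DET NOUN DET.
Count = 1.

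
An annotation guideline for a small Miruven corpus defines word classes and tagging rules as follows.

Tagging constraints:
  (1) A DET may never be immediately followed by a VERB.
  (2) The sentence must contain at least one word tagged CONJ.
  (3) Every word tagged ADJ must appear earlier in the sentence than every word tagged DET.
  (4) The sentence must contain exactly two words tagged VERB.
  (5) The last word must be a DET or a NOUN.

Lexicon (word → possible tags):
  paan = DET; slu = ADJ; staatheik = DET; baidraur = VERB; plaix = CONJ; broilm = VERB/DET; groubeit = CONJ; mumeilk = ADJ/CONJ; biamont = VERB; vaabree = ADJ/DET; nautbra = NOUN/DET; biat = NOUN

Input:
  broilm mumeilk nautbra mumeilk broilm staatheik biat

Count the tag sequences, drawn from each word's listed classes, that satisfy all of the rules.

5

Candidates per position — 1:broilm {VERB,DET}; 2:mumeilk {ADJ,CONJ}; 3:nautbra {NOUN,DET}; 4:mumeilk {ADJ,CONJ}; 5:broilm {VERB,DET}; 6:staatheik {DET}; 7:biat {NOUN}.
There are 32 candidate sequences in total.
The sequences that satisfy every rule: VERB ADJ NOUN CONJ VERB DET NOUN; VERB ADJ DET CONJ VERB DET NOUN; VERB CONJ NOUN ADJ VERB DET NOUN; VERB CONJ NOUN CONJ VERB DET NOUN; VERB CONJ DET CONJ VERB DET NOUN.
Count = 5.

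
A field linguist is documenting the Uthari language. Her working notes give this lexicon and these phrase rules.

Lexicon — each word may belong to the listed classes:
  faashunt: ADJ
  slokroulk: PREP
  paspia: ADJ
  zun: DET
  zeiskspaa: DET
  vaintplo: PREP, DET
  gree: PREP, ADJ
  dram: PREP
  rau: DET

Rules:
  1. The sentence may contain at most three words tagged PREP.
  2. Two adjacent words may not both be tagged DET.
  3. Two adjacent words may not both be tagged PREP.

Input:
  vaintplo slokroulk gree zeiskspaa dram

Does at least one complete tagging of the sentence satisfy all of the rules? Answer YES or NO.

Candidates per position — 1:vaintplo {PREP,DET}; 2:slokroulk {PREP}; 3:gree {PREP,ADJ}; 4:zeiskspaa {DET}; 5:dram {PREP}.
One satisfying assignment: DET PREP ADJ DET PREP.
Checking: rule 1 holds; rule 2 holds; rule 3 holds.

YES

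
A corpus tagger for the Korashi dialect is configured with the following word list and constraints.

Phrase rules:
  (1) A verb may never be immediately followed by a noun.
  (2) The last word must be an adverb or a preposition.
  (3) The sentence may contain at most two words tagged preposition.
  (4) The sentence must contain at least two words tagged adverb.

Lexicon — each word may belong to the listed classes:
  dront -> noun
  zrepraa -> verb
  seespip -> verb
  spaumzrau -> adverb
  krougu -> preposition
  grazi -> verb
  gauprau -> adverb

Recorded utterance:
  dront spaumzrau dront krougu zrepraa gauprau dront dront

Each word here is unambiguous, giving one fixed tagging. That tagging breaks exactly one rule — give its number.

Fixed tagging: noun adverb noun preposition verb adverb noun noun.
Rule check: R1 holds, R2 violated, R3 holds, R4 holds.
Only rule 2 fails.

2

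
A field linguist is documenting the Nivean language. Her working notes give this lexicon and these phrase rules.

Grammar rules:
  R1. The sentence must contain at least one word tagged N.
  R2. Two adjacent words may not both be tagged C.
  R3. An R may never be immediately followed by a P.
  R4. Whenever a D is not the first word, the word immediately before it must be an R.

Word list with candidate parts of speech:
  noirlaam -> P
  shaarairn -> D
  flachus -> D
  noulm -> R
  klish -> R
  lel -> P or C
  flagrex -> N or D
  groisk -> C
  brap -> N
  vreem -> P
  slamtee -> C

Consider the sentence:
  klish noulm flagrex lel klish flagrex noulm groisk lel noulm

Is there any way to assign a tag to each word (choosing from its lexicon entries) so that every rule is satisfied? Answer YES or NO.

Candidates per position — 1:klish {R}; 2:noulm {R}; 3:flagrex {N,D}; 4:lel {P,C}; 5:klish {R}; 6:flagrex {N,D}; 7:noulm {R}; 8:groisk {C}; 9:lel {P,C}; 10:noulm {R}.
One satisfying assignment: R R D P R N R C P R.
Rule-by-rule: rule 1 ok; rule 2 ok; rule 3 ok; rule 4 ok.

YES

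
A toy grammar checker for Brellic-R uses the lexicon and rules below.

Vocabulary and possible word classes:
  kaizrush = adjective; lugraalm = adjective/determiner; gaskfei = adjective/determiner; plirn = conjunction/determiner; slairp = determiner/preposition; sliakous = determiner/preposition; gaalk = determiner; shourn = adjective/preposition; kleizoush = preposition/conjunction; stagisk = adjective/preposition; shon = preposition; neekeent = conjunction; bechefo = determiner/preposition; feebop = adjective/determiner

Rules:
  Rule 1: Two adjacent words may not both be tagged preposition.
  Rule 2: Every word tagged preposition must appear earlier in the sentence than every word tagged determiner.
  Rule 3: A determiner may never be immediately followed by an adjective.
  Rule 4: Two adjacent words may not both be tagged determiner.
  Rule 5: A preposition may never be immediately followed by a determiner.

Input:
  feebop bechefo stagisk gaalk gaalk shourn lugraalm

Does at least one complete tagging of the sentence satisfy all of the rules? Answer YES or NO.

NO

Candidates per position — 1:feebop {adjective,determiner}; 2:bechefo {determiner,preposition}; 3:stagisk {adjective,preposition}; 4:gaalk {determiner}; 5:gaalk {determiner}; 6:shourn {adjective,preposition}; 7:lugraalm {adjective,determiner}.
Rule 4 cannot be satisfied by any choice of tags from the lexicon.
So there is no consistent tagging.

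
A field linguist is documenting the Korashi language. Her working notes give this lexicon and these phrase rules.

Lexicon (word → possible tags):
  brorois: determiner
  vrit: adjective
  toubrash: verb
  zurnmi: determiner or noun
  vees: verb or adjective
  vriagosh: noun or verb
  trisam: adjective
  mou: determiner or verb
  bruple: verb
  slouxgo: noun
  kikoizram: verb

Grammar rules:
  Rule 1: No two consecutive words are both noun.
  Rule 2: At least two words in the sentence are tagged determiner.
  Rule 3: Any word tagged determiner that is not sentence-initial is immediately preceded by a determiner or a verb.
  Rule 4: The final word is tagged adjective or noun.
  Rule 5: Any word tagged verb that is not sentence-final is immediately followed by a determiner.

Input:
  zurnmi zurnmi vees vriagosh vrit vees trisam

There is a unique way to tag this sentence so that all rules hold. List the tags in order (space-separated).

determiner determiner adjective noun adjective adjective adjective

Candidates per position — 1:zurnmi {determiner,noun}; 2:zurnmi {determiner,noun}; 3:vees {verb,adjective}; 4:vriagosh {noun,verb}; 5:vrit {adjective}; 6:vees {verb,adjective}; 7:trisam {adjective}.
Position 1: tagging it noun would leave rule 2 unsatisfiable, so it must be determiner.
Position 2: tagging it noun would leave rule 2 unsatisfiable, so it must be determiner.
Position 3: tagging it verb would leave rule 5 unsatisfiable, so it must be adjective.
Position 4: tagging it verb would leave rule 5 unsatisfiable, so it must be noun.
Position 6: tagging it verb would leave rule 5 unsatisfiable, so it must be adjective.
So the tagging must be: determiner determiner adjective noun adjective adjective adjective.
Checking: rule 1 ✓; rule 2 ✓; rule 3 ✓; rule 4 ✓; rule 5 ✓.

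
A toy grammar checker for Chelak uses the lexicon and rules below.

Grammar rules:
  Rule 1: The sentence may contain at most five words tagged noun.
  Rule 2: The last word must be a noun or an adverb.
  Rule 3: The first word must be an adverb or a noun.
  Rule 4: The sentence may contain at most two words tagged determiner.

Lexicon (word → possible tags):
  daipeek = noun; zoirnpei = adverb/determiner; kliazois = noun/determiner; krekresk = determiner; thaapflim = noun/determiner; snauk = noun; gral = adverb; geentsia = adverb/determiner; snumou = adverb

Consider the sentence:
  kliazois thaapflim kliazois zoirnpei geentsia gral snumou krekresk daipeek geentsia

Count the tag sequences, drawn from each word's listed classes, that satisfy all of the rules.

Candidates per position — 1:kliazois {noun,determiner}; 2:thaapflim {noun,determiner}; 3:kliazois {noun,determiner}; 4:zoirnpei {adverb,determiner}; 5:geentsia {adverb,determiner}; 6:gral {adverb}; 7:snumou {adverb}; 8:krekresk {determiner}; 9:daipeek {noun}; 10:geentsia {adverb,determiner}.
There are 64 candidate sequences in total.
The sequences that satisfy every rule: noun noun noun adverb adverb adverb adverb determiner noun adverb; noun noun noun adverb determiner adverb adverb determiner noun adverb; noun noun noun determiner adverb adverb adverb determiner noun adverb; noun noun determiner adverb adverb adverb adverb determiner noun adverb; noun determiner noun adverb adverb adverb adverb determiner noun adverb.
Count = 5.

5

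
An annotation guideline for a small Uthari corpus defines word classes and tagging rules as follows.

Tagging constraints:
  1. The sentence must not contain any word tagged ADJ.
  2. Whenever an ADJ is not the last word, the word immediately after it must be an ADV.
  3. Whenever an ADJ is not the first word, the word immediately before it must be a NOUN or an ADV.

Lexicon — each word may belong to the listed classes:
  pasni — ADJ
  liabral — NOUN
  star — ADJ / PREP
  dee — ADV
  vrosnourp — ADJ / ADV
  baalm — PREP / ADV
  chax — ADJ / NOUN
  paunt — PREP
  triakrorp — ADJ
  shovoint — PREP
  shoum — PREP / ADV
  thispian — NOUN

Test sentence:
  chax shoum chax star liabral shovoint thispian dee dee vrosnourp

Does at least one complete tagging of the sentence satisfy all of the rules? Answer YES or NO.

Candidates per position — 1:chax {ADJ,NOUN}; 2:shoum {PREP,ADV}; 3:chax {ADJ,NOUN}; 4:star {ADJ,PREP}; 5:liabral {NOUN}; 6:shovoint {PREP}; 7:thispian {NOUN}; 8:dee {ADV}; 9:dee {ADV}; 10:vrosnourp {ADJ,ADV}.
One satisfying assignment: NOUN PREP NOUN PREP NOUN PREP NOUN ADV ADV ADV.
Checking: rule 1 ok; rule 2 ok; rule 3 ok.

YES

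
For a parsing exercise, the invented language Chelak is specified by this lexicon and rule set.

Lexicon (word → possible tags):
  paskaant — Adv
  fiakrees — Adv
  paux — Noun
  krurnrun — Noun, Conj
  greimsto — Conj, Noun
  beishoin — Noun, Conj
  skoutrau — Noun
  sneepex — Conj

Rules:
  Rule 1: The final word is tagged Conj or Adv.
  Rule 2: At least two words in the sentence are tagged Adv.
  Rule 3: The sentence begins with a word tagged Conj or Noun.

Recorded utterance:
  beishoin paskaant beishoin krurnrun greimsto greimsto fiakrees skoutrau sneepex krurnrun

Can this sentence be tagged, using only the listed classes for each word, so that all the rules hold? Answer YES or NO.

Candidates per position — 1:beishoin {Noun,Conj}; 2:paskaant {Adv}; 3:beishoin {Noun,Conj}; 4:krurnrun {Noun,Conj}; 5:greimsto {Conj,Noun}; 6:greimsto {Conj,Noun}; 7:fiakrees {Adv}; 8:skoutrau {Noun}; 9:sneepex {Conj}; 10:krurnrun {Noun,Conj}.
One satisfying assignment: Conj Adv Noun Noun Noun Noun Adv Noun Conj Conj.
Check: rule 1 ✓; rule 2 ✓; rule 3 ✓.

YES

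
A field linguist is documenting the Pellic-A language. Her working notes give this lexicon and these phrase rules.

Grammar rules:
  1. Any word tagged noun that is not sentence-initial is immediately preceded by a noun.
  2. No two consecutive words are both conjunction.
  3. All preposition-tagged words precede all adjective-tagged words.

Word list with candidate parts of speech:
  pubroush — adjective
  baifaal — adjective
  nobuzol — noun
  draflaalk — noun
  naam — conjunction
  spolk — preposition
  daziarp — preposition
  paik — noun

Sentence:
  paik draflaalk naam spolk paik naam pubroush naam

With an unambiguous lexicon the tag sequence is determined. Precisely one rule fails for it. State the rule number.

1

Fixed tagging: noun noun conjunction preposition noun conjunction adjective conjunction.
Rule check: R1 fails, R2 ok, R3 ok.
Only rule 1 fails.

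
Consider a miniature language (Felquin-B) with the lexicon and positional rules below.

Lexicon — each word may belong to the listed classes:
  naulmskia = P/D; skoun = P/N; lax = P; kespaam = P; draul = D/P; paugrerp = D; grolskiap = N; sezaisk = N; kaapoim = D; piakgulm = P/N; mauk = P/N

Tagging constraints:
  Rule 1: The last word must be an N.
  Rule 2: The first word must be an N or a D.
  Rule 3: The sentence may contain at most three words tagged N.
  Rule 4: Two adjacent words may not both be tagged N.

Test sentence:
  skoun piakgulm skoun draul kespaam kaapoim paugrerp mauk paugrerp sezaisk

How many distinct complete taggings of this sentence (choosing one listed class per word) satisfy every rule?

Candidates per position — 1:skoun {P,N}; 2:piakgulm {P,N}; 3:skoun {P,N}; 4:draul {D,P}; 5:kespaam {P}; 6:kaapoim {D}; 7:paugrerp {D}; 8:mauk {P,N}; 9:paugrerp {D}; 10:sezaisk {N}.
There are 32 candidate sequences in total.
Checking each against the rules leaves 6 sequences.
Count = 6.

6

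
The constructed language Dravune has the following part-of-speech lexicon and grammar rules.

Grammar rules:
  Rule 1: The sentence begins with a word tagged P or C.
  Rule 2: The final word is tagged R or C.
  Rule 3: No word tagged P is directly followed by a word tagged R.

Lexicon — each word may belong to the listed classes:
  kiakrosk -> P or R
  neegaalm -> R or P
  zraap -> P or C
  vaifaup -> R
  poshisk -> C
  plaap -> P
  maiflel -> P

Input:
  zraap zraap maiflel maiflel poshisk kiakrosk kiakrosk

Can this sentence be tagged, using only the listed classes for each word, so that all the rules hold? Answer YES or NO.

Candidates per position — 1:zraap {P,C}; 2:zraap {P,C}; 3:maiflel {P}; 4:maiflel {P}; 5:poshisk {C}; 6:kiakrosk {P,R}; 7:kiakrosk {P,R}.
One satisfying assignment: C C P P C R R.
Rule-by-rule: rule 1 ✓; rule 2 ✓; rule 3 ✓.

YES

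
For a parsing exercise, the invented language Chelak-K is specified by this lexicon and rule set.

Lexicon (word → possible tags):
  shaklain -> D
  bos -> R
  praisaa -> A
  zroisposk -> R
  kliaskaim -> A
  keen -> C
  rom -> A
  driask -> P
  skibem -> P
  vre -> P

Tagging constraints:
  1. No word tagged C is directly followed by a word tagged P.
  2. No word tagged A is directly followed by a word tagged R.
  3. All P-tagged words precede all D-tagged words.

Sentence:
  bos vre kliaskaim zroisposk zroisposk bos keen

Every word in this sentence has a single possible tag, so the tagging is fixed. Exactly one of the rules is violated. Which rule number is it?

2

Fixed tagging: R P A R R R C.
Rule check: R1 ok, R2 fails, R3 ok.
Only rule 2 fails.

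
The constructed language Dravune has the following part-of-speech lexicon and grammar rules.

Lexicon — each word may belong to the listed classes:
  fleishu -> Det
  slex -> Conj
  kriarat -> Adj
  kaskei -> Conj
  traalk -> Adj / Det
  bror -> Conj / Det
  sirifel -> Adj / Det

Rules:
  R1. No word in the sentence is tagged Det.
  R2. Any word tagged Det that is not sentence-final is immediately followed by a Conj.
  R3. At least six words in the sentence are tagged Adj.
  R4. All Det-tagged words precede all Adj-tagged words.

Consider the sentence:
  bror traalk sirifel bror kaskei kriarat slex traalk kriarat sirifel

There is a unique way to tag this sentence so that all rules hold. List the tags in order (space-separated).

Candidates per position — 1:bror {Conj,Det}; 2:traalk {Adj,Det}; 3:sirifel {Adj,Det}; 4:bror {Conj,Det}; 5:kaskei {Conj}; 6:kriarat {Adj}; 7:slex {Conj}; 8:traalk {Adj,Det}; 9:kriarat {Adj}; 10:sirifel {Adj,Det}.
Position 1: tagging it Det would leave rule 1 unsatisfiable, so it must be Conj.
Position 2: tagging it Det would leave rule 1 unsatisfiable, so it must be Adj.
Position 3: tagging it Det would leave rule 1 unsatisfiable, so it must be Adj.
Position 4: tagging it Det would leave rule 1 unsatisfiable, so it must be Conj.
Position 8: tagging it Det would leave rule 1 unsatisfiable, so it must be Adj.
Position 10: tagging it Det would leave rule 1 unsatisfiable, so it must be Adj.
That leaves exactly one tagging: Conj Adj Adj Conj Conj Adj Conj Adj Adj Adj.
Check: rule 1 satisfied; rule 2 satisfied; rule 3 satisfied; rule 4 satisfied.

Conj Adj Adj Conj Conj Adj Conj Adj Adj Adj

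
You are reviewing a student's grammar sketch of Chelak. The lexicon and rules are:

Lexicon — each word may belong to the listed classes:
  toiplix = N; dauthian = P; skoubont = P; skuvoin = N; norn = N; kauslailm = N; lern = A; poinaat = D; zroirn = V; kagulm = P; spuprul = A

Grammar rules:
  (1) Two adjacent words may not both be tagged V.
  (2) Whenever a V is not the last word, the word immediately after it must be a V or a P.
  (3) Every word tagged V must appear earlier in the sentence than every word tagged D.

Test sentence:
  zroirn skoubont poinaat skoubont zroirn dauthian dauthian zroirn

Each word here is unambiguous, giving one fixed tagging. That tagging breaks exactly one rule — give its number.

Fixed tagging: V P D P V P P V.
Applying the rules: R1 ok, R2 ok, R3 fails.
Only rule 3 fails.

3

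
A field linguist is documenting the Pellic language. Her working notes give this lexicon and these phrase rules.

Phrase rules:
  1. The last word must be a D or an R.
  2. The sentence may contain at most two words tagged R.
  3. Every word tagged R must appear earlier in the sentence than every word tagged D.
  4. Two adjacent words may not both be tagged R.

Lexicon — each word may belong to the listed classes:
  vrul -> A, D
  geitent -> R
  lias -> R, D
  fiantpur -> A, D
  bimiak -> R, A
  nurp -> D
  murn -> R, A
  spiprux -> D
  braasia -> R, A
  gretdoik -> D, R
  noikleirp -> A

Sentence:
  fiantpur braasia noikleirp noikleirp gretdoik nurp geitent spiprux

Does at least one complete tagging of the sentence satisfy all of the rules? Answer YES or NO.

NO

Candidates per position — 1:fiantpur {A,D}; 2:braasia {R,A}; 3:noikleirp {A}; 4:noikleirp {A}; 5:gretdoik {D,R}; 6:nurp {D}; 7:geitent {R}; 8:spiprux {D}.
Rule 3 cannot be satisfied by any choice of tags from the lexicon.
So there is no consistent tagging.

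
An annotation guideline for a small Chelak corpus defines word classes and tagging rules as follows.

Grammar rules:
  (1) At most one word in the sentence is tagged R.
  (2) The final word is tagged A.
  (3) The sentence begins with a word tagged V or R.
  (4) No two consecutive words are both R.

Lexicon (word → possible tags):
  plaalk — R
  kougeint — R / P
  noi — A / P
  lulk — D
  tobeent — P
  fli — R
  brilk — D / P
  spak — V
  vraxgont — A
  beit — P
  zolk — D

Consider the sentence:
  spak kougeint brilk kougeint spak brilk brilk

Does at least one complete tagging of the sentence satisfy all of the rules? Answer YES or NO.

Candidates per position — 1:spak {V}; 2:kougeint {R,P}; 3:brilk {D,P}; 4:kougeint {R,P}; 5:spak {V}; 6:brilk {D,P}; 7:brilk {D,P}.
Rule 2 cannot be satisfied by any choice of tags from the lexicon.
So there is no consistent tagging.

NO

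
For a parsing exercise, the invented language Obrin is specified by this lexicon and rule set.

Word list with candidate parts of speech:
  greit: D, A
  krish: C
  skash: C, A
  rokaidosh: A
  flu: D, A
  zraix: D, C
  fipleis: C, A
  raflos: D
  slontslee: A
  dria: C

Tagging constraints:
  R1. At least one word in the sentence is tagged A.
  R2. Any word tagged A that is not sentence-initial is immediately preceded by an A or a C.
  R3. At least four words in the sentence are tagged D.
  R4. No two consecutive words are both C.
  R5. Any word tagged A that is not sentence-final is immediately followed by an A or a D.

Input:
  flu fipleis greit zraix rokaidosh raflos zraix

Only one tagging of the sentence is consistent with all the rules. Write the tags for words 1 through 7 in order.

D C D C A D D

Candidates per position — 1:flu {D,A}; 2:fipleis {C,A}; 3:greit {D,A}; 4:zraix {D,C}; 5:rokaidosh {A}; 6:raflos {D}; 7:zraix {D,C}.
Position 4: tagging it D would leave rule 2 unsatisfiable, so it must be C.
Position 7: tagging it C would leave rule 3 unsatisfiable, so it must be D.
Position 1: tagging it A would leave rule 3 unsatisfiable, so it must be D.
Position 2: tagging it A would leave rule 2 unsatisfiable, so it must be C.
Position 3: tagging it A would leave rule 3 unsatisfiable, so it must be D.
So the tagging must be: D C D C A D D.
Rule-by-rule: rule 1 satisfied; rule 2 satisfied; rule 3 satisfied; rule 4 satisfied; rule 5 satisfied.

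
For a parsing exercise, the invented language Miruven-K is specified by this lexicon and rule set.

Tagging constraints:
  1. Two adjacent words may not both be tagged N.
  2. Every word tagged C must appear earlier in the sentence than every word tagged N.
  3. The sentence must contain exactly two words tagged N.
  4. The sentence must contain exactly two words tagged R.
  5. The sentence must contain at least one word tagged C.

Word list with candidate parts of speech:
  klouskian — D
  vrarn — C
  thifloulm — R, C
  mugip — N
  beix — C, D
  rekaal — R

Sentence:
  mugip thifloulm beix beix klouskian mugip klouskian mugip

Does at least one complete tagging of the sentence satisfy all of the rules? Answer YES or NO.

NO

Candidates per position — 1:mugip {N}; 2:thifloulm {R,C}; 3:beix {C,D}; 4:beix {C,D}; 5:klouskian {D}; 6:mugip {N}; 7:klouskian {D}; 8:mugip {N}.
Rule 3 cannot be satisfied by any choice of tags from the lexicon.
So there is no consistent tagging.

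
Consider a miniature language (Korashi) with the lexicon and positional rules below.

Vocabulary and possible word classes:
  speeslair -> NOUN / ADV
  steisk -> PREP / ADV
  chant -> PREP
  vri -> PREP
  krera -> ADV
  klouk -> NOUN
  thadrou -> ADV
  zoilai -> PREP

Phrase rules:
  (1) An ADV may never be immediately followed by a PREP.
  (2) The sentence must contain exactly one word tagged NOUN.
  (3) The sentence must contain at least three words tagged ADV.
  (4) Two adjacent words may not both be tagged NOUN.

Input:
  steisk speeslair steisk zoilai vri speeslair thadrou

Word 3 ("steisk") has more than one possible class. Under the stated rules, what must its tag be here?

Candidates per position — 1:steisk {PREP,ADV}; 2:speeslair {NOUN,ADV}; 3:steisk {PREP,ADV}; 4:zoilai {PREP}; 5:vri {PREP}; 6:speeslair {NOUN,ADV}; 7:thadrou {ADV}.
Word 2 cannot be ADV — rule 1 would then fail for every completion. It is NOUN.
Word 3 cannot be ADV — rule 1 would then fail for every completion. It is PREP.
Word 6 cannot be NOUN — rule 2 would then fail for every completion. It is ADV.
Word 1 cannot be PREP — rule 3 would then fail for every completion. It is ADV.
The unique satisfying tagging is: ADV NOUN PREP PREP PREP ADV ADV.
Check: rule 1 ✓; rule 2 ✓; rule 3 ✓; rule 4 ✓.

PREP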